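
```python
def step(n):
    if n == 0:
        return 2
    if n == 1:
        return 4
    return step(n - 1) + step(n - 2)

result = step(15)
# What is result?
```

Build up from base cases: step(0)=2, step(1)=4, step(2)=6, step(3)=10, step(4)=16, step(5)=26, step(6)=42, ..., step(15)=3194

Answer: 3194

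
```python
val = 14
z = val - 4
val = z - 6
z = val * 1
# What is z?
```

Trace:
`val = 14` → val = 14
`z = val - 4` → z = 10
`val = z - 6` → val = 4
`z = val * 1` → z = 4
So z = 4

Answer: 4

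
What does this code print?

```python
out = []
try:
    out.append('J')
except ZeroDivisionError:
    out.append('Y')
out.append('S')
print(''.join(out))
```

Execution trace: 'J' (try body, no exception) → 'S' (after the try/except). Output: JS

Answer: JS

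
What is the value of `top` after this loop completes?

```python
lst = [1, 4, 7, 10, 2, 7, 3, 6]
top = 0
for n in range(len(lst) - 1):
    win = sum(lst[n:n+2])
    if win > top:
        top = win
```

Max sum of 2-element window in [1, 4, 7, 10, 2, 7, 3, 6]
`top` takes the values: 0 → 5 → 11 → 17

Answer: 17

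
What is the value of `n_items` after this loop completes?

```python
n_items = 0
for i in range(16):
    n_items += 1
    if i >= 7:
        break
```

Loop breaks when i reaches 7, n_items is 8
`n_items` takes the values: 0 → 1 → 2 → 3 → 4 → 5 → 6 → 7 → 8

Answer: 8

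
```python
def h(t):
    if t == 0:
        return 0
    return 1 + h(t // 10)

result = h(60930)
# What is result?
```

Count of digits of 60930: 5

Answer: 5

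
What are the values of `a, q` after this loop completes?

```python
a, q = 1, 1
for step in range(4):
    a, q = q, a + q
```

Fibonacci: after 4 iterations
`a, q` takes the values: (1, 1) → (1, 2) → (2, 3) → (3, 5) → (5, 8)

Answer: 5, 8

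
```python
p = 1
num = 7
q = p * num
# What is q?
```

Trace:
`p = 1` → p = 1
`num = 7` → num = 7
`q = p * num` → q = 7
So q = 7

Answer: 7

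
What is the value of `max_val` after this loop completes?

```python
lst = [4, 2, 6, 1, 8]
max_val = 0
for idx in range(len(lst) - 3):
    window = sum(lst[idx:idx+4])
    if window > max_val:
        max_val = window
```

Max sum of 4-element window in [4, 2, 6, 1, 8]
`max_val` takes the values: 0 → 13 → 17

Answer: 17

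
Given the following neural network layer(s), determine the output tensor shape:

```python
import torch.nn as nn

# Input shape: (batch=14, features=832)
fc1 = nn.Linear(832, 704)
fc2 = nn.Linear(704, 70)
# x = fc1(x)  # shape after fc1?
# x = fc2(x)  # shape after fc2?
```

Input: (14, 832) -> after fc1: (14, 704) -> Output: (14, 70)

Answer: (14, 70)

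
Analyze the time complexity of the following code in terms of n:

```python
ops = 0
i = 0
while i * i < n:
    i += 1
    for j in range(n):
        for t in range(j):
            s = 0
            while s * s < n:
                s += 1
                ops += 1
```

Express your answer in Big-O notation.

Each loop level contributes: √n × n × n × √n. Multiplying the contributions gives O(n^3).

Answer: O(n^3)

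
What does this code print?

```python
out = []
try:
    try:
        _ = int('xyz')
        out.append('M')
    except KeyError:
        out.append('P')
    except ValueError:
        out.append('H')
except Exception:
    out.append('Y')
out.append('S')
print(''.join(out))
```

Execution trace: 'H' (inner except ValueError) → 'S' (after the try/except). Output: HS

Answer: HS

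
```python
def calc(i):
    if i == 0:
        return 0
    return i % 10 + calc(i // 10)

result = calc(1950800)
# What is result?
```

Sum of digits of 1950800: 0 + 0 + 8 + 0 + 5 + 9 + 1 = 23

Answer: 23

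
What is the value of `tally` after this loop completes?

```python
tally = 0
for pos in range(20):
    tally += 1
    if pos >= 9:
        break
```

Loop breaks when pos reaches 9, tally is 10
`tally` takes the values: 0 → 1 → 2 → 3 → 4 → 5 → 6 → 7 → 8 → 9 → 10

Answer: 10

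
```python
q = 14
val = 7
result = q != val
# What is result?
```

Trace:
`q = 14` → q = 14
`val = 7` → val = 7
`result = q != val` → result = True
So result = True

Answer: True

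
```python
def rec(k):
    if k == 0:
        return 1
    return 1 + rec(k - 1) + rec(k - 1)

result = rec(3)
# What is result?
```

rec(k) = 1 + 2·rec(k-1), rec(0)=1. Closed form: (1+1)·2^3 - 1 = 15.

Answer: 15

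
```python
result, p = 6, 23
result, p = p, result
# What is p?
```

Trace:
`result, p = 6, 23` → result = 6; p = 23
`result, p = p, result` → result = 23; p = 6
So p = 6

Answer: 6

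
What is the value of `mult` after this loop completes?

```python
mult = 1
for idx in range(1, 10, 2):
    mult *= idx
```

Product of 1, 3, 5, ... up to 9
`mult` takes the values: 1 → 3 → 15 → 105 → 945

Answer: 945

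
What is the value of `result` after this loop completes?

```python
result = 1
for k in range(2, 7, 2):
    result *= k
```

Product of even numbers 2 to 6
`result` takes the values: 1 → 2 → 8 → 48

Answer: 48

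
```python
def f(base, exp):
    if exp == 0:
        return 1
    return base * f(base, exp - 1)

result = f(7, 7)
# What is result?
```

f(7, 7) = 7 * 7 * 7 * 7 * 7 * 7 * 7 = 823543

Answer: 823543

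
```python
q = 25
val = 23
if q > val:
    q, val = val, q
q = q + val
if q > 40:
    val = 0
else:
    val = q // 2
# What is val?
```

Trace:
`q = 25` → q = 25
`val = 23` → val = 23
`if q > val: ...` → q > val is True → q = 23; val = 25
`q = q + val` → q = 48
`if q > 40: ...` → q > 40 is True → val = 0
So val = 0

Answer: 0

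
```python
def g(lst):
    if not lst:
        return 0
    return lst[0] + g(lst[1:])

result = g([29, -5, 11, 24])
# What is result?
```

29 + (-5) + 11 + 24 + 0 = 59

Answer: 59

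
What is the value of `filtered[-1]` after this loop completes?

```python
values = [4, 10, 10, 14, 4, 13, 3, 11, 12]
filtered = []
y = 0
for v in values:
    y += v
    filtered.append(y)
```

Cumulative sum ends at 81
`filtered` takes the values: [] → [4] → [4, 14] → [4, 14, 24] → [4, 14, 24, 38] → [4, 14, 24, 38, 42] → [4, 14, 24, 38, 42, 55] → [4, 14, 24, 38, 42, 55, 58] → [4, 14, 24, 38, 42, 55, 58, 69] → [4, 14, 24, 38, 42, 55, 58, 69, 81]
So `filtered[-1]` = 81

Answer: 81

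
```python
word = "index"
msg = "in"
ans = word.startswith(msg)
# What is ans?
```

Trace:
`word = "index"` → word = 'index'
`msg = "in"` → msg = 'in'
`ans = word.startswith(msg)` → ans = True
So ans = True

Answer: True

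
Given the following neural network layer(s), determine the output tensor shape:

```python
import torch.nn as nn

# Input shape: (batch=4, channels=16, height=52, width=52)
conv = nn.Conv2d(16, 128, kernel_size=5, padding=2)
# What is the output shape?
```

Input: (4, 16, 52, 52) -> Output: (4, 128, 52, 52)

Answer: (4, 128, 52, 52)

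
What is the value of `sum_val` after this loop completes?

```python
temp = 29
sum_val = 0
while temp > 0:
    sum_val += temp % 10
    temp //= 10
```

Sum digits of 29
`sum_val` takes the values: 0 → 9 → 11

Answer: 11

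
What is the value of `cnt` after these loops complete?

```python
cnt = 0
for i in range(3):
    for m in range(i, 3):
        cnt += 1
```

Upper triangle: 3 + 2 + ... + 1
`cnt` takes the values: 0 → 1 → 2 → 3 → 4 → 5 → 6

Answer: 6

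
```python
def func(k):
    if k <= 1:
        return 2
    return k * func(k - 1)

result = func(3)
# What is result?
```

func(3) = 3 * 2 * 2 = 12

Answer: 12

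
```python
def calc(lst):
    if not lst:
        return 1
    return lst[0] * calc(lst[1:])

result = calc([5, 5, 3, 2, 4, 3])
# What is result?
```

Product over [5, 5, 3, 2, 4, 3] = 5 * 5 * 3 * 2 * 4 * 3 = 1800

Answer: 1800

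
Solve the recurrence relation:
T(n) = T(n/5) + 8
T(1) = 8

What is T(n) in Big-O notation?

Each step divides n by 5 and adds 8. After log_5(n) steps we reach T(1)=8. So T(n) = 8·log_5(n) + 8 = O(log n).

Answer: O(log n)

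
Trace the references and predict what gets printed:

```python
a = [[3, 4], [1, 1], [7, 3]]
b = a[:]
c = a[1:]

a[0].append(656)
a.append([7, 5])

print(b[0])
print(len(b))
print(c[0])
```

Key concept: slice with nested mutation.
Step by step:
`a = [[3, 4], [1, 1], [7, 3]]` → a = [[3, 4], [1, 1], [7, 3]]
`b = a[:]` → b = [[3, 4], [1, 1], [7, 3]]
`c = a[1:]` → c = [[1, 1], [7, 3]]
`a[0].append(656)` → a = [[3, 4, 656], [1, 1], [7, 3]]; b = [[3, 4, 656], [1, 1], [7, 3]]
`a.append([7, 5])` → a = [[3, 4, 656], [1, 1], [7, 3], [7, 5]]
`print(b[0])` → prints [3, 4, 656]
`print(len(b))` → prints 3
`print(c[0])` → prints [1, 1]

Answer:
[3, 4, 656]
3
[1, 1]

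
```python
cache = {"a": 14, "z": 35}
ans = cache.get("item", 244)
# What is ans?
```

Trace:
`cache = {"a": 14, "z": 35}` → cache = {'a': 14, 'z': 35}
`ans = cache.get("item", 244)` → ans = 244
So ans = 244

Answer: 244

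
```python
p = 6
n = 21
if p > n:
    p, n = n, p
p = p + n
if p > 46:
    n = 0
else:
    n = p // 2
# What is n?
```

Trace:
`p = 6` → p = 6
`n = 21` → n = 21
`if p > n: ...` → p > n is False → no variable changes
`p = p + n` → p = 27
`if p > 46: ...` → p > 46 is False, take else branch → n = 13
So n = 13

Answer: 13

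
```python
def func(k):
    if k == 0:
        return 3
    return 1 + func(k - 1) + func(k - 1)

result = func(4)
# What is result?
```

func(k) = 1 + 2·func(k-1), func(0)=3. Closed form: (3+1)·2^4 - 1 = 63.

Answer: 63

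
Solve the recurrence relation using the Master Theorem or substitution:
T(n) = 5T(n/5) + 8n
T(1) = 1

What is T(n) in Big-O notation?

By Master Theorem: a=5, b=5, f(n)=8n. Since log_5(5) = 1 and f(n) = Θ(n^1), Case 2 applies. T(n) = O(n log n).

Answer: O(n log n)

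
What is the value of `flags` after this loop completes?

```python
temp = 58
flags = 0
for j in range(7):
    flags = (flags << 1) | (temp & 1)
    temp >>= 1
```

Reverse lowest 7 bits of 58
`flags` takes the values: 0 → 1 → 2 → 5 → 11 → 23 → 46

Answer: 46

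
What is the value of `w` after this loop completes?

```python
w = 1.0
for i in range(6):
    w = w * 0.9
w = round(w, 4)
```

Exponential decay: 1.0 * 0.9^6
`w` takes the values: 1.0 → 0.9 → 0.81 → 0.729 → 0.6561 → 0.59049 → 0.531441 → 0.5314

Answer: 0.5314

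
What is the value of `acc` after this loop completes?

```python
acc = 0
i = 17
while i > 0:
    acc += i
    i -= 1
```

Sum 17 down to 1
`acc` takes the values: 0 → 17 → 33 → 48 → 62 → 75 → 87 → 98 → 108 → 117 → 125 → 132 → 138 → 143 → 147 → 150 → 152 → 153

Answer: 153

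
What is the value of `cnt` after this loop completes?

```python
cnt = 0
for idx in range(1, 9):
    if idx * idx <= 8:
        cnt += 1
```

Count numbers where idx² ≤ 8
`cnt` takes the values: 0 → 1 → 2

Answer: 2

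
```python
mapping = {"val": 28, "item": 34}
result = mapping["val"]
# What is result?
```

Trace:
`mapping = {"val": 28, "item": 34}` → mapping = {'val': 28, 'item': 34}
`result = mapping["val"]` → result = 28
So result = 28

Answer: 28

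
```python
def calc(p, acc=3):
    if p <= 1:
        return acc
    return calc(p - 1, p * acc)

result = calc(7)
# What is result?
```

Accumulator trace (n, acc): (7, 3) -> (6, 21) -> (5, 126) -> (4, 630) -> (3, 2520) -> (2, 7560) -> (1, 15120) -> return 15120

Answer: 15120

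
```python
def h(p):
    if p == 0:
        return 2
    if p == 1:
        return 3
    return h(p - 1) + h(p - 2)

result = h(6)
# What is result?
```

Build up from base cases: h(0)=2, h(1)=3, h(2)=5, h(3)=8, h(4)=13, h(5)=21, h(6)=34

Answer: 34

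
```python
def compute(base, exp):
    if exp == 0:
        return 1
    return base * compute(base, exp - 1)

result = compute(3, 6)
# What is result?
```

compute(3, 6) = 3 * 3 * 3 * 3 * 3 * 3 = 729

Answer: 729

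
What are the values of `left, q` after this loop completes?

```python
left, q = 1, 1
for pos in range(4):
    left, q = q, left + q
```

Fibonacci: after 4 iterations
`left, q` takes the values: (1, 1) → (1, 2) → (2, 3) → (3, 5) → (5, 8)

Answer: 5, 8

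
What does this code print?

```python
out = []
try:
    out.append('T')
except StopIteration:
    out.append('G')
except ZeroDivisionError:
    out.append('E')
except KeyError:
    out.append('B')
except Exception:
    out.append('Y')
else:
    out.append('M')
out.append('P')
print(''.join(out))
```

Execution trace: 'T' (try body, no exception) → 'M' (else) → 'P' (after the try/except). Output: TMP

Answer: TMP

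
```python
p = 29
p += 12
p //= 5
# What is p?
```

Trace:
`p = 29` → p = 29
`p += 12` → p = 41
`p //= 5` → p = 8
So p = 8

Answer: 8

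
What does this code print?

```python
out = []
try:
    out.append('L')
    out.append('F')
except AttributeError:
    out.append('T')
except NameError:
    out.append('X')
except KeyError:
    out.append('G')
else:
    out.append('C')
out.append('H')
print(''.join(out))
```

Execution trace: 'L' (try body) → 'F' (try body, no exception) → 'C' (else) → 'H' (after the try/except). Output: LFCH

Answer: LFCH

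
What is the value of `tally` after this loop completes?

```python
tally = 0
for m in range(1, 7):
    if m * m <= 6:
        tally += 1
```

Count numbers where m² ≤ 6
`tally` takes the values: 0 → 1 → 2

Answer: 2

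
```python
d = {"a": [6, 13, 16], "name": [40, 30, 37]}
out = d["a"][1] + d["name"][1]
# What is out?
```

Trace:
`d = {"a": [6, 13, 16], "name": [40, 30, 37]}` → d = {'a': [6, 13, 16], 'name': [40, 30, 37]}
`out = d["a"][1] + d["name"][1]` → out = 43
So out = 43

Answer: 43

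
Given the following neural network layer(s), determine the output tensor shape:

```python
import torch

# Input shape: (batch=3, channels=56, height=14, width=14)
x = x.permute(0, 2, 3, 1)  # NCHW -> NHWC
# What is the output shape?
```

Input: (3, 56, 14, 14) -> Output: (3, 14, 14, 56)

Answer: (3, 14, 14, 56)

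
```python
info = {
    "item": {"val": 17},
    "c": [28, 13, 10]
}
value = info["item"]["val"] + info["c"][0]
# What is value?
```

Trace:
`info = { ...` → info = {'item': {'val': 17}, 'c': [28, 13, 10]}
`value = info["item"]["val"] + info["c"][0]` → value = 45
So value = 45

Answer: 45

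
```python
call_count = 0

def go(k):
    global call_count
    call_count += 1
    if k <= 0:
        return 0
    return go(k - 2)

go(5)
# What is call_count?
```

Linear recursion stepping by 2: 4 calls from k=5 down to ≤0.

Answer: 4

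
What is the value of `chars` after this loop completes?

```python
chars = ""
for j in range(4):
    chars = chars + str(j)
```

Concatenate digits 0 to 3
`chars` takes the values: "" → "0" → "01" → "012" → "0123"

Answer: "0123"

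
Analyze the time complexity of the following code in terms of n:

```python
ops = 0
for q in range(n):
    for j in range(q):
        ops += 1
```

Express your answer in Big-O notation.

Each loop level contributes: n × n. Multiplying the contributions gives O(n^2).

Answer: O(n^2)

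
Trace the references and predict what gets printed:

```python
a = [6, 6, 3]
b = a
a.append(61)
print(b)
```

Key concept: basic list aliasing.
Step by step:
`a = [6, 6, 3]` → a = [6, 6, 3]
`b = a` → b = [6, 6, 3] (same object as a)
`a.append(61)` → a = [6, 6, 3, 61] (same object as b); b = [6, 6, 3, 61] (same object as a)
`print(b)` → prints [6, 6, 3, 61]

Answer: [6, 6, 3, 61]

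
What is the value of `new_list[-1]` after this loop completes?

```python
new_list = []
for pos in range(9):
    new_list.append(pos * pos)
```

Last element of squares 0 to 8
`new_list` takes the values: [] → [0] → [0, 1] → [0, 1, 4] → [0, 1, 4, 9] → [0, 1, 4, 9, 16] → [0, 1, 4, 9, 16, 25] → [0, 1, 4, 9, 16, 25, 36] → [0, 1, 4, 9, 16, 25, 36, 49] → [0, 1, 4, 9, 16, 25, 36, 49, 64]
So `new_list[-1]` = 64

Answer: 64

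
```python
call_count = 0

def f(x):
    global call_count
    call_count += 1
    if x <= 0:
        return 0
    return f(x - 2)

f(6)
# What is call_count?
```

Linear recursion stepping by 2: 4 calls from x=6 down to ≤0.

Answer: 4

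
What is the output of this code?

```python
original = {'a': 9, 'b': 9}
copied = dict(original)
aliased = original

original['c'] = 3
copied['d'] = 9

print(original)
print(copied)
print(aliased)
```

Key concept: dict() creates copy, assignment creates alias.
Step by step:
`original = {'a': 9, 'b': 9}` → original = {'a': 9, 'b': 9}
`copied = dict(original)` → copied = {'a': 9, 'b': 9}
`aliased = original` → aliased = {'a': 9, 'b': 9} (same object as original)
`original['c'] = 3` → original = {'a': 9, 'b': 9, 'c': 3} (same object as aliased); aliased = {'a': 9, 'b': 9, 'c': 3} (same object as original)
`copied['d'] = 9` → copied = {'a': 9, 'b': 9, 'd': 9}
`print(original)` → prints {'a': 9, 'b': 9, 'c': 3}
`print(copied)` → prints {'a': 9, 'b': 9, 'd': 9}
`print(aliased)` → prints {'a': 9, 'b': 9, 'c': 3}

Answer:
{'a': 9, 'b': 9, 'c': 3}
{'a': 9, 'b': 9, 'd': 9}
{'a': 9, 'b': 9, 'c': 3}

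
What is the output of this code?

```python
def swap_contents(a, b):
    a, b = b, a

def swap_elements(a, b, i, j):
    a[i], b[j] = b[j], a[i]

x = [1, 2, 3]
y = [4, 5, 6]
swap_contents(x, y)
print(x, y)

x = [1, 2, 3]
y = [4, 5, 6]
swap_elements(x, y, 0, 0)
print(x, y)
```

Key concept: parameter rebinding vs mutation.
Step by step:
`x = [1, 2, 3]` → x = [1, 2, 3]
`y = [4, 5, 6]` → y = [4, 5, 6]
`swap_contents(x, y)` → no visible change to tracked variables
`print(x, y)` → prints [1, 2, 3] [4, 5, 6]
`x = [1, 2, 3]` → x = [1, 2, 3]
`y = [4, 5, 6]` → y = [4, 5, 6]
`swap_elements(x, y, 0, 0)` → x = [4, 2, 3]; y = [1, 5, 6]
`print(x, y)` → prints [4, 2, 3] [1, 5, 6]

Answer:
[1, 2, 3] [4, 5, 6]
[4, 2, 3] [1, 5, 6]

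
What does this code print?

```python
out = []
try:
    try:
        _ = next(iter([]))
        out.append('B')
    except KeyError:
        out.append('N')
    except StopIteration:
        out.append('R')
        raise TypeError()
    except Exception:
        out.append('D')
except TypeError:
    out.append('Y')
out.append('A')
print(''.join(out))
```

Execution trace: 'R' (inner except StopIteration) → 'Y' (outer except TypeError) → 'A' (after the try/except). Output: RYA

Answer: RYA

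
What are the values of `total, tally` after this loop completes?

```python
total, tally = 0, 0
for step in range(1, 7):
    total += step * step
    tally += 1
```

Sum of squares and count
`total, tally` takes the values: (0, 0) → (1, 0) → (1, 1) → (5, 1) → (5, 2) → (14, 2) → (14, 3) → (30, 3) → (30, 4) → (55, 4) → (55, 5) → (91, 5) → (91, 6)

Answer: 91, 6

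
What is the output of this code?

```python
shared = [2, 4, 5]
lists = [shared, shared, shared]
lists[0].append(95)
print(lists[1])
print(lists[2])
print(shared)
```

Key concept: list of same reference.
Step by step:
`shared = [2, 4, 5]` → shared = [2, 4, 5]
`lists = [shared, shared, shared]` → lists = [[2, 4, 5], [2, 4, 5], [2, 4, 5]]
`lists[0].append(95)` → shared = [2, 4, 5, 95]; lists = [[2, 4, 5, 95], [2, 4, 5, 95], [2, 4, 5, 95]]
`print(lists[1])` → prints [2, 4, 5, 95]
`print(lists[2])` → prints [2, 4, 5, 95]
`print(shared)` → prints [2, 4, 5, 95]

Answer:
[2, 4, 5, 95]
[2, 4, 5, 95]
[2, 4, 5, 95]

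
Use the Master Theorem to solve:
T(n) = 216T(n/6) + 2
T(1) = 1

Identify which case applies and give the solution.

a=216, b=6, f(n)=2. log_6(216) = 3. Since c=0 < 3, Case 1 applies: T(n) = Θ(n^log_b(a)) = O(n^3).

Answer: O(n^3) - Case 1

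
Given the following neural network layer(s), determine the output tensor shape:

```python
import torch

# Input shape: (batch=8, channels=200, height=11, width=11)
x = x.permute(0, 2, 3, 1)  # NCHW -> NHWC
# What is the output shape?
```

Input: (8, 200, 11, 11) -> Output: (8, 11, 11, 200)

Answer: (8, 11, 11, 200)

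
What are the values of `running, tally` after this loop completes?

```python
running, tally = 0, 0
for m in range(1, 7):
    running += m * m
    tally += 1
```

Sum of squares and count
`running, tally` takes the values: (0, 0) → (1, 0) → (1, 1) → (5, 1) → (5, 2) → (14, 2) → (14, 3) → (30, 3) → (30, 4) → (55, 4) → (55, 5) → (91, 5) → (91, 6)

Answer: 91, 6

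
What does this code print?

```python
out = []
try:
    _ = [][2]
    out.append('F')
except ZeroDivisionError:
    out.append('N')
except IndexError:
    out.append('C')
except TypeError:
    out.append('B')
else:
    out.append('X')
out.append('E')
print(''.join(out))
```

Execution trace: 'C' (except IndexError) → 'E' (after the try/except). Output: CE

Answer: CE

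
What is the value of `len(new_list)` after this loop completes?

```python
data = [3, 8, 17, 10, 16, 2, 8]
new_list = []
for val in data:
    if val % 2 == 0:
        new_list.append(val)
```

Count even numbers in [3, 8, 17, 10, 16, 2, 8]
`new_list` takes the values: [] → [8] → [8, 10] → [8, 10, 16] → [8, 10, 16, 2] → [8, 10, 16, 2, 8]
So `len(new_list)` = 5

Answer: 5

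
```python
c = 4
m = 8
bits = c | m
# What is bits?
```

Trace:
`c = 4` → c = 4
`m = 8` → m = 8
`bits = c | m` → bits = 12
So bits = 12

Answer: 12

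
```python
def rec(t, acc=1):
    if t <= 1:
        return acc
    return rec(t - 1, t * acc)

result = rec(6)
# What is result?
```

Accumulator trace (n, acc): (6, 1) -> (5, 6) -> (4, 30) -> (3, 120) -> (2, 360) -> (1, 720) -> return 720

Answer: 720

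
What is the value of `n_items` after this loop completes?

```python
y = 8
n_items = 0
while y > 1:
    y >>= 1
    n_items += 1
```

Count right shifts until 1
`n_items` takes the values: 0 → 1 → 2 → 3

Answer: 3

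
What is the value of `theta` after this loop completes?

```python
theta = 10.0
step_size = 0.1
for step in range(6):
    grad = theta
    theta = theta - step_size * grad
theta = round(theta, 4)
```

Gradient descent: w = 10.0 * (1 - 0.1)^6
`theta` takes the values: 10.0 → 9.0 → 8.1 → 7.29 → 6.561 → 5.9049 → 5.31441 → 5.3144

Answer: 5.3144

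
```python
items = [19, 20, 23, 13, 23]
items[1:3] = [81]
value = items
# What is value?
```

Trace:
`items = [19, 20, 23, 13, 23]` → items = [19, 20, 23, 13, 23]
`items[1:3] = [81]` → items = [19, 81, 13, 23]
`value = items` → value = [19, 81, 13, 23]
So value = [19, 81, 13, 23]

Answer: [19, 81, 13, 23]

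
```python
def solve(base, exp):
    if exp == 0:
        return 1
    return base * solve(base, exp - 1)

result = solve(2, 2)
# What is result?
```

solve(2, 2) = 2 * 2 = 4

Answer: 4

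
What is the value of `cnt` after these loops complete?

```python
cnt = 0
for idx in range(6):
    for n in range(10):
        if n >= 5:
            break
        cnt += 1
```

Inner breaks at 5, outer runs 6 times
`cnt` takes the values: 0 → 1 → 2 → 3 → 4 → 5 → 6 → 7 → 8 → 9 → 10 → 11 → 12 → 13 → 14 → 15 → 16 → 17 → 18 → 19 → 20 → 21 → 22 → 23 → 24 → 25 → 26 → 27 → 28 → 29 → 30

Answer: 30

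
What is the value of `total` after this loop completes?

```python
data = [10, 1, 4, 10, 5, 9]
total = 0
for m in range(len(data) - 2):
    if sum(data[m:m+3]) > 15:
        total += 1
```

Count windows with sum > 15
`total` takes the values: 0 → 1 → 2

Answer: 2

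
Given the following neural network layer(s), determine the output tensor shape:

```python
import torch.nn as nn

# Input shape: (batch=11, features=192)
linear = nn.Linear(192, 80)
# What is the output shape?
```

Input: (11, 192) -> Output: (11, 80)

Answer: (11, 80)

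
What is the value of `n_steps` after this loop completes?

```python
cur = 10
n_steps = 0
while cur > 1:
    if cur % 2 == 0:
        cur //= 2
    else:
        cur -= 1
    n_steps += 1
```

Steps to reduce 10 to 1
`n_steps` takes the values: 0 → 1 → 2 → 3 → 4

Answer: 4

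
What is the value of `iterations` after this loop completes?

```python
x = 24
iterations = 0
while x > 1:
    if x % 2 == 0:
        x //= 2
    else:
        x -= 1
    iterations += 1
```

Steps to reduce 24 to 1
`iterations` takes the values: 0 → 1 → 2 → 3 → 4 → 5

Answer: 5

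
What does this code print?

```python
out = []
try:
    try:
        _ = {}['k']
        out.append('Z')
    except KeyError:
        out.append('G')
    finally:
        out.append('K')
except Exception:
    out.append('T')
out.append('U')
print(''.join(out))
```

Execution trace: 'G' (inner except KeyError) → 'K' (inner finally) → 'U' (after the try/except). Output: GKU

Answer: GKU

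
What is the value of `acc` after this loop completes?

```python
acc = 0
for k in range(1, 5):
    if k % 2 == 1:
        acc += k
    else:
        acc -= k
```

Add odd, subtract even
`acc` takes the values: 0 → 1 → -1 → 2 → -2

Answer: -2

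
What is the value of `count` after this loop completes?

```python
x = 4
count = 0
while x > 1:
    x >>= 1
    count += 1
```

Count right shifts until 1
`count` takes the values: 0 → 1 → 2

Answer: 2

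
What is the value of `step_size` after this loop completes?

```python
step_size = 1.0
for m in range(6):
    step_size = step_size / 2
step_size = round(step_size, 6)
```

Halving LR 6 times: 1 / 2^6
`step_size` takes the values: 1.0 → 0.5 → 0.25 → 0.125 → 0.0625 → 0.03125 → 0.015625

Answer: 0.015625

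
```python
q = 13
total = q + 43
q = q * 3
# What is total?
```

Trace:
`q = 13` → q = 13
`total = q + 43` → total = 56
`q = q * 3` → q = 39
So total = 56

Answer: 56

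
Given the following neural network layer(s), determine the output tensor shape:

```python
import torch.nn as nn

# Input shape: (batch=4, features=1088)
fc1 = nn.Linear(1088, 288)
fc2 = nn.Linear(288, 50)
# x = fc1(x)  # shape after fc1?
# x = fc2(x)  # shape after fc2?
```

Input: (4, 1088) -> after fc1: (4, 288) -> Output: (4, 50)

Answer: (4, 50)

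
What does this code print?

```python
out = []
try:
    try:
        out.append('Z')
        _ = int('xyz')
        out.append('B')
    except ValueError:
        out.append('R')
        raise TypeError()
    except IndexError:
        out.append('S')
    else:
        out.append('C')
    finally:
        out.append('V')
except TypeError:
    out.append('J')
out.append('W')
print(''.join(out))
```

Execution trace: 'Z' (inner try body) → 'R' (inner except ValueError) → 'V' (inner finally) → 'J' (outer except TypeError) → 'W' (after the try/except). Output: ZRVJW

Answer: ZRVJW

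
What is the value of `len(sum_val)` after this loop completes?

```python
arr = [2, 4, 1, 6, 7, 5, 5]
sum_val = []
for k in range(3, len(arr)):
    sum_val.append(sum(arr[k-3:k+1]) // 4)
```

Number of 4-element averages
`sum_val` takes the values: [] → [3] → [3, 4] → [3, 4, 4] → [3, 4, 4, 5]
So `len(sum_val)` = 4

Answer: 4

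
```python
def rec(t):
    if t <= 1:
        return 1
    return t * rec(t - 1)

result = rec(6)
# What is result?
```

rec(6) = 6 * 5 * 4 * 3 * 2 * 1 = 720

Answer: 720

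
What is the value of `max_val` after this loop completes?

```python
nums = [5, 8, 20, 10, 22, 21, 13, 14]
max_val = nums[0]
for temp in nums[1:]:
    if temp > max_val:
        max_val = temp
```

Maximum of [5, 8, 20, 10, 22, 21, 13, 14]
`max_val` takes the values: 5 → 8 → 20 → 22

Answer: 22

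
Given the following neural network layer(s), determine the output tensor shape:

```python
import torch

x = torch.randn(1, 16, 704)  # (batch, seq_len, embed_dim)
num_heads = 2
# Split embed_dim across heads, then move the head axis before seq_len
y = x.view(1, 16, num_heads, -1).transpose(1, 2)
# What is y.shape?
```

Input: (1, 16, 704) -> head_dim = 704 // 2 = 352; after view: (1, 16, 2, 352) -> after transpose(1, 2): (1, 2, 16, 352) -> Output: (1, 2, 16, 352)

Answer: (1, 2, 16, 352)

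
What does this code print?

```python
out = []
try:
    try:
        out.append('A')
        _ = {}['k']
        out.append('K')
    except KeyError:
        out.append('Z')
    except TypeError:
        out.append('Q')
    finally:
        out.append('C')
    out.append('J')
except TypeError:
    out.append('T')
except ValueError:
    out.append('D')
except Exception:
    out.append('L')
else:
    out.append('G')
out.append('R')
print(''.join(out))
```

Execution trace: 'A' (inner try body) → 'Z' (inner except KeyError) → 'C' (inner finally) → 'J' (try body, no exception) → 'G' (else) → 'R' (after the try/except). Output: AZCJGR

Answer: AZCJGR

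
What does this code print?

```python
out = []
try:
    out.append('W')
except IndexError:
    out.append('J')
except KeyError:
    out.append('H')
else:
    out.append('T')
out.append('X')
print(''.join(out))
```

Execution trace: 'W' (try body, no exception) → 'T' (else) → 'X' (after the try/except). Output: WTX

Answer: WTX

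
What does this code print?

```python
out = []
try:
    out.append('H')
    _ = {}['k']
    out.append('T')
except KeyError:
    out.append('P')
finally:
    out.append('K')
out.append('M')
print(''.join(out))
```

Execution trace: 'H' (try body) → 'P' (except KeyError) → 'K' (finally) → 'M' (after the try/except). Output: HPKM

Answer: HPKM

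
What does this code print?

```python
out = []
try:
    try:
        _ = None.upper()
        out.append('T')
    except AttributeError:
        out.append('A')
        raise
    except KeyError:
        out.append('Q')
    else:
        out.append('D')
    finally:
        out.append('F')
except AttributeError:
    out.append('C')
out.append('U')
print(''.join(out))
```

Execution trace: 'A' (inner except AttributeError) → 'F' (inner finally) → 'C' (outer except AttributeError) → 'U' (after the try/except). Output: AFCU

Answer: AFCU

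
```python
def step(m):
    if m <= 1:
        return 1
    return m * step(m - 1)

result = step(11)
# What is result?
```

step(11) = 11 * 10 * 9 * 8 * 7 * 6 * 5 * 4 * 3 * 2 * 1 = 39916800

Answer: 39916800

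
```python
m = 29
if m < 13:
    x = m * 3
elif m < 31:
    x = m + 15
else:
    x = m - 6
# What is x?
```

Trace:
`m = 29` → m = 29
`if m < 13: ...` → m < 13 is False, m < 31 is True → x = 44
So x = 44

Answer: 44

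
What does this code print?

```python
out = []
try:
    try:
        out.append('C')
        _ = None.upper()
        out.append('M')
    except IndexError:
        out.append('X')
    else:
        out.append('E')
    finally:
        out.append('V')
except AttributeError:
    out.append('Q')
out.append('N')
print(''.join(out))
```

Execution trace: 'C' (try body) → 'V' (finally) → 'Q' (outer except AttributeError) → 'N' (after the try/except). Output: CVQN

Answer: CVQN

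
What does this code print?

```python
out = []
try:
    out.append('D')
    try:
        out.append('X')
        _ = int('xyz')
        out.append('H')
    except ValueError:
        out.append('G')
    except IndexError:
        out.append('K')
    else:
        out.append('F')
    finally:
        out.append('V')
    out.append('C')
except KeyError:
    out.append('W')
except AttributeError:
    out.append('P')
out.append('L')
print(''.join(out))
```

Execution trace: 'D' (try body) → 'X' (inner try body) → 'G' (inner except ValueError) → 'V' (inner finally) → 'C' (try body, no exception) → 'L' (after the try/except). Output: DXGVCL

Answer: DXGVCL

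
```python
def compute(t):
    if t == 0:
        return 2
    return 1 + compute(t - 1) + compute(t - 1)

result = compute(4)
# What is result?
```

compute(t) = 1 + 2·compute(t-1), compute(0)=2. Closed form: (2+1)·2^4 - 1 = 47.

Answer: 47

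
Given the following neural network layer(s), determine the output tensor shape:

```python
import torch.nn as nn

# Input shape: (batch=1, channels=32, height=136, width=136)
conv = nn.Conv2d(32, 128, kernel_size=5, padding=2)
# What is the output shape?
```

Input: (1, 32, 136, 136) -> Output: (1, 128, 136, 136)

Answer: (1, 128, 136, 136)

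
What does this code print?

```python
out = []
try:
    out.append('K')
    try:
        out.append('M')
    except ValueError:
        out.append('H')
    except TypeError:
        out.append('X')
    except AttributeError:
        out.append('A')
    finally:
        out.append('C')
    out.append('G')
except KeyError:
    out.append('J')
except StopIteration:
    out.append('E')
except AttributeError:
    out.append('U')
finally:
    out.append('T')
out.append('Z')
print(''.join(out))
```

Execution trace: 'K' (try body) → 'M' (inner try body, no exception) → 'C' (inner finally) → 'G' (try body, no exception) → 'T' (finally) → 'Z' (after the try/except). Output: KMCGTZ

Answer: KMCGTZ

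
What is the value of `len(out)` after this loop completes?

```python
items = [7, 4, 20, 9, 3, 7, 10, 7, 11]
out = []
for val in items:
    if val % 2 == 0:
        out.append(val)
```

Count even numbers in [7, 4, 20, 9, 3, 7, 10, 7, 11]
`out` takes the values: [] → [4] → [4, 20] → [4, 20, 10]
So `len(out)` = 3

Answer: 3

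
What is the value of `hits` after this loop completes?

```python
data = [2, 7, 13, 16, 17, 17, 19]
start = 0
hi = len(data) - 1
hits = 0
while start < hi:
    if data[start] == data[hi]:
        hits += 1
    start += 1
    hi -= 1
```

Count matching pairs from ends
`hits` takes the values: 0

Answer: 0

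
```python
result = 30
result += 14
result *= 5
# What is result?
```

Trace:
`result = 30` → result = 30
`result += 14` → result = 44
`result *= 5` → result = 220
So result = 220

Answer: 220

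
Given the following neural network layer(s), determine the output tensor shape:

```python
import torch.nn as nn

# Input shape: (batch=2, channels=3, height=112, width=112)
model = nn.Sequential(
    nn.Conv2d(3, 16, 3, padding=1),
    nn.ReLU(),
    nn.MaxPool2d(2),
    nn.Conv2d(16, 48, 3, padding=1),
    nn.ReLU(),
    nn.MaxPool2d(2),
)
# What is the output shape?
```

Input: (2, 3, 112, 112) -> after first Conv2d: (2, 16, 112, 112) -> after first MaxPool2d: (2, 16, 56, 56) -> after second Conv2d: (2, 48, 56, 56) -> Output: (2, 48, 28, 28)

Answer: (2, 48, 28, 28)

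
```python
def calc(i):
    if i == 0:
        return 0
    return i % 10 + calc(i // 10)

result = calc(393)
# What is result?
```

Sum of digits of 393: 3 + 9 + 3 = 15

Answer: 15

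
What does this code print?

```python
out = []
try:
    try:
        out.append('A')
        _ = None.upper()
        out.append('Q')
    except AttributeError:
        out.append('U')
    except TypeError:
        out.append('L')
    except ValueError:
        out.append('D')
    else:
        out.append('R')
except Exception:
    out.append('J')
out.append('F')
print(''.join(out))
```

Execution trace: 'A' (inner try body) → 'U' (inner except AttributeError) → 'F' (after the try/except). Output: AUF

Answer: AUF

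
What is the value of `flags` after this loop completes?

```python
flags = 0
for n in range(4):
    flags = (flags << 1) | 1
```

Build 4 consecutive 1-bits: 0b1111
`flags` takes the values: 0 → 1 → 3 → 7 → 15

Answer: 15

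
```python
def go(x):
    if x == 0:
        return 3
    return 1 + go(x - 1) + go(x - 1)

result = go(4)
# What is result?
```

go(x) = 1 + 2·go(x-1), go(0)=3. Closed form: (3+1)·2^4 - 1 = 63.

Answer: 63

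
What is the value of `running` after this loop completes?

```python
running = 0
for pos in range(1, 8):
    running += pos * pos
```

Sum of squares 1² to 7² = 140
`running` takes the values: 0 → 1 → 5 → 14 → 30 → 55 → 91 → 140

Answer: 140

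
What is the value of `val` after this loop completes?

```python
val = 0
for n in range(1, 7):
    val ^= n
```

XOR of 1 to 6
`val` takes the values: 0 → 1 → 3 → 0 → 4 → 1 → 7

Answer: 7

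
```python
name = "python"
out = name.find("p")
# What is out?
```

Trace:
`name = "python"` → name = 'python'
`out = name.find("p")` → out = 0
So out = 0

Answer: 0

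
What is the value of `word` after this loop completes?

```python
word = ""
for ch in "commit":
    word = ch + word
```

Reverse 'commit'
`word` takes the values: "" → "c" → "oc" → "moc" → "mmoc" → "immoc" → "timmoc"

Answer: "timmoc"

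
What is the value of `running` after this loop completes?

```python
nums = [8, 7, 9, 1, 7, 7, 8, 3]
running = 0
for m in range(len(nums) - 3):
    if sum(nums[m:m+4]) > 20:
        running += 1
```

Count windows with sum > 20
`running` takes the values: 0 → 1 → 2 → 3 → 4 → 5

Answer: 5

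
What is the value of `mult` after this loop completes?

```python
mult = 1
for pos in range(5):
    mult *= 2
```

2^5 = 32
`mult` takes the values: 1 → 2 → 4 → 8 → 16 → 32

Answer: 32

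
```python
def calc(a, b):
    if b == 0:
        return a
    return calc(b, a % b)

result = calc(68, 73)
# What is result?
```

calc(68, 73) -> calc(73, 68) -> calc(68, 5) -> calc(5, 3) -> calc(3, 2) -> calc(2, 1) -> calc(1, 0) -> 1

Answer: 1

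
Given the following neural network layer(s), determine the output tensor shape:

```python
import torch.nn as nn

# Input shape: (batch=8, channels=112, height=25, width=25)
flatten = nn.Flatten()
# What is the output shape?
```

Input: (8, 112, 25, 25) -> Output: (8, 70000)

Answer: (8, 70000)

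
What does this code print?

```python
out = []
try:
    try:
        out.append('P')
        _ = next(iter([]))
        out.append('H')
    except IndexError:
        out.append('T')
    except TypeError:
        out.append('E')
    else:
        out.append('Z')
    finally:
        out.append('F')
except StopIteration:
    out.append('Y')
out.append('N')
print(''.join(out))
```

Execution trace: 'P' (try body) → 'F' (finally) → 'Y' (outer except StopIteration) → 'N' (after the try/except). Output: PFYN

Answer: PFYN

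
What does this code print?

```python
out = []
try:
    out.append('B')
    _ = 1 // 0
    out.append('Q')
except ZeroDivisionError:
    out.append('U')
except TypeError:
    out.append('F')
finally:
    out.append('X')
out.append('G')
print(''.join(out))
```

Execution trace: 'B' (try body) → 'U' (except ZeroDivisionError) → 'X' (finally) → 'G' (after the try/except). Output: BUXG

Answer: BUXG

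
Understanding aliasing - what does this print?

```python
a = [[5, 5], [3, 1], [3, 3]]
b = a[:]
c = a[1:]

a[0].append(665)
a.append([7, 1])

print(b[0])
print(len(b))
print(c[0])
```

Key concept: slice with nested mutation.
Step by step:
`a = [[5, 5], [3, 1], [3, 3]]` → a = [[5, 5], [3, 1], [3, 3]]
`b = a[:]` → b = [[5, 5], [3, 1], [3, 3]]
`c = a[1:]` → c = [[3, 1], [3, 3]]
`a[0].append(665)` → a = [[5, 5, 665], [3, 1], [3, 3]]; b = [[5, 5, 665], [3, 1], [3, 3]]
`a.append([7, 1])` → a = [[5, 5, 665], [3, 1], [3, 3], [7, 1]]
`print(b[0])` → prints [5, 5, 665]
`print(len(b))` → prints 3
`print(c[0])` → prints [3, 1]

Answer:
[5, 5, 665]
3
[3, 1]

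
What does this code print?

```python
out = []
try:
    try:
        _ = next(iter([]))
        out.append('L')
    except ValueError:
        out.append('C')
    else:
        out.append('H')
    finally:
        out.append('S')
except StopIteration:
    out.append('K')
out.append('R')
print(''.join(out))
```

Execution trace: 'S' (finally) → 'K' (outer except StopIteration) → 'R' (after the try/except). Output: SKR

Answer: SKR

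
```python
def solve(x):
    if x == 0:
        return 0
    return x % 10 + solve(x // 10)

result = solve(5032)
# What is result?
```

Sum of digits of 5032: 2 + 3 + 0 + 5 = 10

Answer: 10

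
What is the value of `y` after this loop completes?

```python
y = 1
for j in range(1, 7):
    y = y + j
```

Start at 1, add 1 through 6
`y` takes the values: 1 → 2 → 4 → 7 → 11 → 16 → 22

Answer: 22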